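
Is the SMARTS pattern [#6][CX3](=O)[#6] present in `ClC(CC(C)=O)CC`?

The pattern [#6][CX3](=O)[#6] describes a carbonyl carbon (no H) flanked by two carbons — a ketone.
The molecule carries an acetyl/ketone group (-C(=O)CH3), whose atoms satisfy every constraint of the query, so the pattern matches.

Yes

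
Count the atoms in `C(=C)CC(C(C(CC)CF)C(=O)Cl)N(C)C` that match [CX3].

The query [CX3] means: C with X3: aliphatic carbon with exactly 3 total connections.
Check the 16 heavy atoms by environment: 9× C (X4) → no; 3× C (X3) → match; 1× N (X3) → no; 1× O (X1) → no; 1× Cl (X1) → no; 1× F (X1) → no.
That gives 3 matching atoms.

3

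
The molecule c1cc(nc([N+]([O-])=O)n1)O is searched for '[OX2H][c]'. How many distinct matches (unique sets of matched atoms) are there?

1

[OX2H][c] is the SMARTS for a phenol: a hydroxyl oxygen attached to an aromatic carbon.
Exactly one fragment in the molecule meets all constraints, giving 1 match.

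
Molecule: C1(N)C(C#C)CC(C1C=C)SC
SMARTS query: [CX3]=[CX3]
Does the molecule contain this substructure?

Yes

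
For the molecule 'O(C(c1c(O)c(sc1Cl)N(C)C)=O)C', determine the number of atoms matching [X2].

3

The query [X2] means: any atom with exactly two total connections (bonds + H).
Check the 14 heavy atoms by environment: 1× s (aromatic, X2) → match; 4× c (aromatic, X3) → no; 2× O (X2) → match; 1× C (X3) → no; 1× O (X1) → no; 3× C (X4) → no; 1× Cl (X1) → no; 1× N (X3) → no.
Summing the matching environments: 1 + 2 = 3 matching atoms.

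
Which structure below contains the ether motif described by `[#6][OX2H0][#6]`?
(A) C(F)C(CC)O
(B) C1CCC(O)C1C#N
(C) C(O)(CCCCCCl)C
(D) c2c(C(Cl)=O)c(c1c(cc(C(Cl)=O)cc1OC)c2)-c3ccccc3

D

[#6][OX2H0][#6] describes an aliphatic oxygen bridging two carbons with no H on the oxygen (an ether).
(A) has a hydroxyl group (-OH) but the oxygen has H1, not H0 bridging two carbons.
(B) has a hydroxyl group (-OH) but the oxygen has H1, not H0 bridging two carbons.
(C) has a hydroxyl group (-OH) but the oxygen has H1, not H0 bridging two carbons.
(D) contains a methoxy ether (-OCH3), which satisfies every atom and bond constraint.
So the answer is (D).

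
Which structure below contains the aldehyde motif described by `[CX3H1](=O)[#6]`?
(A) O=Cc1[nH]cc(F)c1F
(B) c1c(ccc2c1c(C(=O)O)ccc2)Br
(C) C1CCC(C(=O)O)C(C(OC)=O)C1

[CX3H1](=O)[#6] describes an sp2 carbon with one H, double-bonded to O and single-bonded to carbon (an aldehyde).
(A) contains an aldehyde (-CHO), which satisfies every atom and bond constraint.
(B) has a carboxylic acid group (-C(=O)OH) but the carbonyl carbon has H0 and is bonded to O, not H1.
(C) has a methyl-ester group (-C(=O)OCH3) but the carbonyl carbon has H0, not H1.
So the answer is (A).

A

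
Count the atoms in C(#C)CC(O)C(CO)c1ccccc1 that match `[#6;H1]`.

8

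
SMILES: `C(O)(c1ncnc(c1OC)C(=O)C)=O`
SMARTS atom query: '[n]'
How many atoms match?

The query [n] means: lowercase n matches aromatic nitrogen only.
Check the 14 heavy atoms by environment: 2× n (aromatic) → match; 4× c (aromatic) → no; 4× C → no; 4× O → no.
That gives 2 matching atoms.

2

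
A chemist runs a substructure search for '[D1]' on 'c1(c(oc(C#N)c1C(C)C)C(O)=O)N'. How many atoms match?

6

The query [D1] means: atom with exactly one heavy-atom neighbour (degree 1).
Check the 14 heavy atoms by environment: 1× o (aromatic, D2) → no; 4× c (aromatic, D3) → no; 1× C (D2) → no; 2× N (D1) → match; 2× C (D3) → no; 2× O (D1) → match; 2× C (D1) → match.
Summing the matching environments: 2 + 2 + 2 = 6 matching atoms.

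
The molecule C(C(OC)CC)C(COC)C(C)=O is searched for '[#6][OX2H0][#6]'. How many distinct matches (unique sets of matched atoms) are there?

2

[#6][OX2H0][#6] is the SMARTS for an ether: an aliphatic oxygen bridging two carbons with no H on the oxygen.
The molecule carries 2 separate instances of a methoxy ether (-OCH3) meeting every constraint; each maps to a distinct set of atoms, giving 2 matches.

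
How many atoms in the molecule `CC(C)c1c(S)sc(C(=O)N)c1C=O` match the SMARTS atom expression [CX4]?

3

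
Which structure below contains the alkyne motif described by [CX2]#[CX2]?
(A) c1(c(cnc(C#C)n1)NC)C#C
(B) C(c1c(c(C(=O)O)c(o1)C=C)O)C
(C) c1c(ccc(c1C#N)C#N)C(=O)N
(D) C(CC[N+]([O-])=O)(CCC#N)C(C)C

[CX2]#[CX2] describes a carbon-carbon triple bond (an alkyne).
(A) contains an ethynyl group (-C#CH), which satisfies every atom and bond constraint.
(B) has a vinyl group (-CH=CH2) but the C=C is a double bond; both carbons are CX3, not CX2.
(C) has a nitrile (-C#N) but the triple bond is C#N, not C#C.
(D) has a nitrile (-C#N) but the triple bond is C#N, not C#C.
So the answer is (A).

A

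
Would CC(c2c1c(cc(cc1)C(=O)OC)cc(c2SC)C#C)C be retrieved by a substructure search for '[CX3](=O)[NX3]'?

The pattern [CX3](=O)[NX3] describes a carbonyl carbon bonded to a trivalent nitrogen — an amide.
The closest candidate here is a methyl-ester group (-C(=O)OCH3), but the carbonyl is bonded to O, not to an NX3 nitrogen. No other fragment satisfies the full query, so there is no match.

No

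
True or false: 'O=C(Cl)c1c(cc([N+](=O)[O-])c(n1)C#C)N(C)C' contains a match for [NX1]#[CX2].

False

The pattern [NX1]#[CX2] describes a nitrogen triple-bonded to a two-connected carbon — a nitrile.
The closest candidate here is a nitro group (-[N+](=O)[O-]), but there is no C#N triple bond. No other fragment satisfies the full query, so there is no match.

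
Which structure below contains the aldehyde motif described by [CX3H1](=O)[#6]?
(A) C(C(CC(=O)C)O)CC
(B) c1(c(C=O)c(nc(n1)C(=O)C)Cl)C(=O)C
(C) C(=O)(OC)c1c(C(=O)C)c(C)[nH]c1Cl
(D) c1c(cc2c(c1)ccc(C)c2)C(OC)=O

B

[CX3H1](=O)[#6] describes an sp2 carbon with one H, double-bonded to O and single-bonded to carbon (an aldehyde).
(A) has an acetyl/ketone group (-C(=O)CH3) but the carbonyl carbon has H0 (two carbon neighbours), not H1.
(B) contains an aldehyde (-CHO), which satisfies every atom and bond constraint.
(C) has an acetyl/ketone group (-C(=O)CH3) but the carbonyl carbon has H0 (two carbon neighbours), not H1.
(D) has a methyl-ester group (-C(=O)OCH3) but the carbonyl carbon has H0, not H1.
So the answer is (B).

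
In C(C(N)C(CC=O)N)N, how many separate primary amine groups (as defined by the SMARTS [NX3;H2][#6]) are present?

3

[NX3;H2][#6] is the SMARTS for a primary amine: a trivalent nitrogen with two H attached to carbon.
The molecule carries 3 separate instances of a primary amino group (-NH2) meeting every constraint; each maps to a distinct set of atoms, giving 3 matches.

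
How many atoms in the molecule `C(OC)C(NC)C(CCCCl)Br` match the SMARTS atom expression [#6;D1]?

The query [#6;D1] means: carbon bonded to exactly one heavy atom.
Check the 12 heavy atoms by environment: 4× C (D2) → no; 2× C (D3) → no; 1× O (D2) → no; 2× C (D1) → match; 1× Br (D1) → no; 1× Cl (D1) → no; 1× N (D2) → no.
That gives 2 matching atoms.

2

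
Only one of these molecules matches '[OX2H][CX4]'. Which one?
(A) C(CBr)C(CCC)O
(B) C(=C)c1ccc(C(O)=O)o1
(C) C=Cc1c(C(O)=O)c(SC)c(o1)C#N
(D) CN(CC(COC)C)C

A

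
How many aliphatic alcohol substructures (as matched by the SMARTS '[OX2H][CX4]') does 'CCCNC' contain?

[OX2H][CX4] is the SMARTS for an aliphatic alcohol: a hydroxyl oxygen bound to an sp3 (X4) carbon.
No fragment in the molecule satisfies every constraint, giving 0 matches.

0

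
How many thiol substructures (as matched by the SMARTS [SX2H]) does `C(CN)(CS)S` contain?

2

[SX2H] is the SMARTS for a thiol: an aliphatic sulfur with two connections, one being H.
The molecule carries 2 separate instances of a thiol (-SH) meeting every constraint; each maps to a distinct set of atoms, giving 2 matches.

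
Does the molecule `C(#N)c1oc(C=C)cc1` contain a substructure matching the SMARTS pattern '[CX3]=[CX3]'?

The pattern [CX3]=[CX3] describes a non-aromatic C=C double bond between two sp2 carbons — an alkene.
The molecule carries a vinyl group (-CH=CH2), whose atoms satisfy every constraint of the query, so the pattern matches.

Yes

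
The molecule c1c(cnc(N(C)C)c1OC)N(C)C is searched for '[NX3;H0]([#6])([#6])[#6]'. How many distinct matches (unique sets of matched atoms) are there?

[NX3;H0]([#6])([#6])[#6] is the SMARTS for a tertiary amine: a trivalent nitrogen with no H, bonded to three carbons.
The molecule carries 2 separate instances of a dimethylamino group (-N(CH3)2) meeting every constraint; each maps to a distinct set of atoms, giving 2 matches.

2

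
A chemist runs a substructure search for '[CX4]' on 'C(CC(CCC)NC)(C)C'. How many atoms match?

Check the 10 heavy atoms by environment: 9× C (X4) → match; 1× N (X3) → no.
That gives 9 matching atoms.

9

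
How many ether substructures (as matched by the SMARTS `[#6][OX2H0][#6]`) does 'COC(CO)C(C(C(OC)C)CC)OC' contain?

[#6][OX2H0][#6] is the SMARTS for an ether: an aliphatic oxygen bridging two carbons with no H on the oxygen.
The molecule carries 3 separate instances of a methoxy ether (-OCH3) meeting every constraint; each maps to a distinct set of atoms, giving 3 matches.

3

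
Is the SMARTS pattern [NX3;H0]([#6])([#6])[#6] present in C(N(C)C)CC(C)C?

The pattern [NX3;H0]([#6])([#6])[#6] describes a trivalent nitrogen with no H, bonded to three carbons — a tertiary amine.
The molecule carries a dimethylamino group (-N(CH3)2), whose atoms satisfy every constraint of the query, so the pattern matches.

Yes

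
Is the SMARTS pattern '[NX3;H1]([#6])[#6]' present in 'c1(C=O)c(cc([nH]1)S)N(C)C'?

No

The pattern [NX3;H1]([#6])[#6] describes a trivalent nitrogen with one H, bonded to two carbons — a secondary amine.
The closest candidate here is a dimethylamino group (-N(CH3)2), but the nitrogen has H0, not H1. No other fragment satisfies the full query, so there is no match.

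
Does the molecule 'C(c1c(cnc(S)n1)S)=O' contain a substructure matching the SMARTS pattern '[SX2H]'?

Yes

The pattern [SX2H] describes an aliphatic sulfur with two connections, one being H — a thiol.
The molecule carries a thiol (-SH), whose atoms satisfy every constraint of the query, so the pattern matches.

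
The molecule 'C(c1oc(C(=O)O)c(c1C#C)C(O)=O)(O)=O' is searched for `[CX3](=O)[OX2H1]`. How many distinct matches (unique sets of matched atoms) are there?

[CX3](=O)[OX2H1] is the SMARTS for a carboxylic acid: an sp2 carbon double-bonded to O and single-bonded to an -OH oxygen.
The molecule carries 3 separate instances of a carboxylic acid group (-C(=O)OH) meeting every constraint; each maps to a distinct set of atoms, giving 3 matches.

3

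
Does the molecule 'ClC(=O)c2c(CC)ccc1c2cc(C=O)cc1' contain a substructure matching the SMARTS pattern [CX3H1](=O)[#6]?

Yes

The pattern [CX3H1](=O)[#6] describes an sp2 carbon with one H, double-bonded to O and single-bonded to carbon — an aldehyde.
The molecule carries an aldehyde (-CHO), whose atoms satisfy every constraint of the query, so the pattern matches.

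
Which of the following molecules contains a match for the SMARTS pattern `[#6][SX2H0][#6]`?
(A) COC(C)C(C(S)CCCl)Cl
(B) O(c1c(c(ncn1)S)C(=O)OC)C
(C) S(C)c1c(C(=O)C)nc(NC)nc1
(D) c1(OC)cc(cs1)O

[#6][SX2H0][#6] describes an aliphatic sulfur bridging two carbons with no H on the sulfur (a thioether).
(A) has a methoxy ether (-OCH3) but the bridging atom is O, not S.
(B) has a thiol (-SH) but the sulfur has H1, not H0 bridging two carbons.
(C) contains a methylthio ether (-SCH3), which satisfies every atom and bond constraint.
(D) has a methoxy ether (-OCH3) but the bridging atom is O, not S.
So the answer is (C).

C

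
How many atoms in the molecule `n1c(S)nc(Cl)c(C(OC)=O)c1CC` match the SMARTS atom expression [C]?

4

The query [C] means: uppercase C matches aliphatic (non-aromatic) carbon only.
Check the 14 heavy atoms by environment: 2× n (aromatic) → no; 4× c (aromatic) → no; 4× C → match; 2× O → no; 1× S → no; 1× Cl → no.
That gives 4 matching atoms.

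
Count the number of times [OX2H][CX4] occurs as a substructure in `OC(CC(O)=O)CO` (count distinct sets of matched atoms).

2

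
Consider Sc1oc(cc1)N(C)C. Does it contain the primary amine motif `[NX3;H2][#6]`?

No

The pattern [NX3;H2][#6] describes a trivalent nitrogen with two H attached to carbon — a primary amine.
The closest candidate here is a dimethylamino group (-N(CH3)2), but the nitrogen has H0, not H2. No other fragment satisfies the full query, so there is no match.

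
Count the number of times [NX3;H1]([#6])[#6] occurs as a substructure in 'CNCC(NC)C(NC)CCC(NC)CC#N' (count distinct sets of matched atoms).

4

[NX3;H1]([#6])[#6] is the SMARTS for a secondary amine: a trivalent nitrogen with one H, bonded to two carbons.
The molecule carries 4 separate instances of an N-methylamino group (-NHCH3) meeting every constraint; each maps to a distinct set of atoms, giving 4 matches.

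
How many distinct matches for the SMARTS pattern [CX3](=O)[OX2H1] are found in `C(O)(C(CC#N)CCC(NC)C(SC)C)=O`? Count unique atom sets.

[CX3](=O)[OX2H1] is the SMARTS for a carboxylic acid: an sp2 carbon double-bonded to O and single-bonded to an -OH oxygen.
Exactly one fragment in the molecule meets all constraints, giving 1 match.

1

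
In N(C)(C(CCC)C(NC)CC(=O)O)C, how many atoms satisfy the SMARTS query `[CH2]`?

The query [CH2] means: aliphatic carbon with exactly two hydrogens.
Check the 14 heavy atoms by environment: 3× C (H2) → match; 2× C (H1) → no; 4× C (H3) → no; 1× N (H0) → no; 1× N (H1) → no; 1× C (H0) → no; 1× O (H0) → no; 1× O (H1) → no.
That gives 3 matching atoms.

3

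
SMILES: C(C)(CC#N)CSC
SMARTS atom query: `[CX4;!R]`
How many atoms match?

5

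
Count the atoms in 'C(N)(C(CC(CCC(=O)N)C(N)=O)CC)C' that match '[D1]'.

7

The query [D1] means: atom with exactly one heavy-atom neighbour (degree 1).
Check the 16 heavy atoms by environment: 2× C (D1) → match; 5× C (D3) → no; 4× C (D2) → no; 2× O (D1) → match; 3× N (D1) → match.
Summing the matching environments: 2 + 2 + 3 = 7 matching atoms.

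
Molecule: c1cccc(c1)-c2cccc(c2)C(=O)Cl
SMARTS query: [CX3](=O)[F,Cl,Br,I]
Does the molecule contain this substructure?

Yes

The pattern [CX3](=O)[F,Cl,Br,I] describes a carbonyl carbon bonded to a halogen — an acyl halide.
The molecule carries an acyl chloride (-C(=O)Cl), whose atoms satisfy every constraint of the query, so the pattern matches.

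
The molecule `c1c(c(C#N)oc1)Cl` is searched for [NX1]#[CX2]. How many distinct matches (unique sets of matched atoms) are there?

[NX1]#[CX2] is the SMARTS for a nitrile: a nitrogen triple-bonded to a two-connected carbon.
Exactly one fragment in the molecule meets all constraints, giving 1 match.

1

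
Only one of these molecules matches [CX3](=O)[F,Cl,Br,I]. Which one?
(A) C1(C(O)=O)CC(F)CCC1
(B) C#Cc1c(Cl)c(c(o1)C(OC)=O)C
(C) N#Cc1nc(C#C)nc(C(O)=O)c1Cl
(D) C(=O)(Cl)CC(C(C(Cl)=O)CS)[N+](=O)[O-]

[CX3](=O)[F,Cl,Br,I] describes a carbonyl carbon bonded to a halogen (an acyl halide).
(A) has a carboxylic acid group (-C(=O)OH) but the carbonyl is bonded to -OH, not to a halogen.
(B) has a methyl-ester group (-C(=O)OCH3) but the carbonyl is bonded to -O-C, not to a halogen.
(C) has a chloro substituent but the Cl is not on a carbonyl carbon.
(D) contains an acyl chloride (-C(=O)Cl), which satisfies every atom and bond constraint.
So the answer is (D).

D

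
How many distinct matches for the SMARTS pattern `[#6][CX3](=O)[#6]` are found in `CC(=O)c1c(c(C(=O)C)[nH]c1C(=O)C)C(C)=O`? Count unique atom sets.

4

[#6][CX3](=O)[#6] is the SMARTS for a ketone: a carbonyl carbon (no H) flanked by two carbons.
The molecule carries 4 separate instances of an acetyl/ketone group (-C(=O)CH3) meeting every constraint; each maps to a distinct set of atoms, giving 4 matches.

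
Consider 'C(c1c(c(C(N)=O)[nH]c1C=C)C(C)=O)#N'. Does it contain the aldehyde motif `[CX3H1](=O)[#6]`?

No

The pattern [CX3H1](=O)[#6] describes an sp2 carbon with one H, double-bonded to O and single-bonded to carbon — an aldehyde.
The closest candidate here is an acetyl/ketone group (-C(=O)CH3), but the carbonyl carbon has H0 (two carbon neighbours), not H1. No other fragment satisfies the full query, so there is no match.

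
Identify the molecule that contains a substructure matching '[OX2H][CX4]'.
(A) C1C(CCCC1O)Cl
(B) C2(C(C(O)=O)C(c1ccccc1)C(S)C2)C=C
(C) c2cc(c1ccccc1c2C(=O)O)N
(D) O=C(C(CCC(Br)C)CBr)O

A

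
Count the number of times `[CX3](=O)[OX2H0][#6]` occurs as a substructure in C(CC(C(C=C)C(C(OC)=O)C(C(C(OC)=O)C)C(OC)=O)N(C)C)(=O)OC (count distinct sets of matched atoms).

4

[CX3](=O)[OX2H0][#6] is the SMARTS for an ester: a carbonyl carbon bonded to an oxygen that is itself bonded to carbon (no H on that O).
The molecule carries 4 separate instances of a methyl-ester group (-C(=O)OCH3) meeting every constraint; each maps to a distinct set of atoms, giving 4 matches.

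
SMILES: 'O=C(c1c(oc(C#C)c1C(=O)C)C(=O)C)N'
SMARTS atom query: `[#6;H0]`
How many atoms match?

8

The query [#6;H0] means: any carbon with no attached hydrogen.
Check the 16 heavy atoms by environment: 1× o (aromatic, H0) → no; 4× c (aromatic, H0) → match; 4× C (H0) → match; 1× C (H1) → no; 3× O (H0) → no; 1× N (H2) → no; 2× C (H3) → no.
Summing the matching environments: 4 + 4 = 8 matching atoms.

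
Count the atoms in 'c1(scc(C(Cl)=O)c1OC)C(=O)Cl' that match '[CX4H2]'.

Check the 13 heavy atoms by environment: 1× s (aromatic, H0, X2) → no; 3× c (aromatic, H0, X3) → no; 1× c (aromatic, H1, X3) → no; 2× C (H0, X3) → no; 2× O (H0, X1) → no; 2× Cl (H0, X1) → no; 1× O (H0, X2) → no; 1× C (H3, X4) → no.
No environment satisfies the query, so 0 matching atoms.

0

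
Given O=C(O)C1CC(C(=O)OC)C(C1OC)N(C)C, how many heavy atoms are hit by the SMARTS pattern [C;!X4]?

The query [C;!X4] means: aliphatic carbon that does not have four total connections.
Check the 17 heavy atoms by environment: 9× C (X4) → no; 1× N (X3) → no; 3× O (X2) → no; 2× C (X3) → match; 2× O (X1) → no.
That gives 2 matching atoms.

2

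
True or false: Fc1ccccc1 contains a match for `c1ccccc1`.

The pattern c1ccccc1 describes six aromatic carbons in a ring — a benzene ring.
The required atom environment is present in the molecule, so the pattern matches.

True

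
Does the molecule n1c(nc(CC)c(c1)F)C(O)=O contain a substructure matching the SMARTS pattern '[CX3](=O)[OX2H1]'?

The pattern [CX3](=O)[OX2H1] describes an sp2 carbon double-bonded to O and single-bonded to an -OH oxygen — a carboxylic acid.
The molecule carries a carboxylic acid group (-C(=O)OH), whose atoms satisfy every constraint of the query, so the pattern matches.

Yes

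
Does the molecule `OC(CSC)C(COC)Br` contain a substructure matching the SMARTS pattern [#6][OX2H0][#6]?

Yes

The pattern [#6][OX2H0][#6] describes an aliphatic oxygen bridging two carbons with no H on the oxygen — an ether.
The molecule carries a methoxy ether (-OCH3), whose atoms satisfy every constraint of the query, so the pattern matches.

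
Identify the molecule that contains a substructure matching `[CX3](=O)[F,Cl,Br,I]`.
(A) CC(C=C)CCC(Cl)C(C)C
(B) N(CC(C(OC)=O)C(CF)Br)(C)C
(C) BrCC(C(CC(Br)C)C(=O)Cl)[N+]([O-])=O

C

[CX3](=O)[F,Cl,Br,I] describes a carbonyl carbon bonded to a halogen (an acyl halide).
(A) has a chloro substituent but the Cl is not on a carbonyl carbon.
(B) has a methyl-ester group (-C(=O)OCH3) but the carbonyl is bonded to -O-C, not to a halogen.
(C) contains an acyl chloride (-C(=O)Cl), which satisfies every atom and bond constraint.
So the answer is (C).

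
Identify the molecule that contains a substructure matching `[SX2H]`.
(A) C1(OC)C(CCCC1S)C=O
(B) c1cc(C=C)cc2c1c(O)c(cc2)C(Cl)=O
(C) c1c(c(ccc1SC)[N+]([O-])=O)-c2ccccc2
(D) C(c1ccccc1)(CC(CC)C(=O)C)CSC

A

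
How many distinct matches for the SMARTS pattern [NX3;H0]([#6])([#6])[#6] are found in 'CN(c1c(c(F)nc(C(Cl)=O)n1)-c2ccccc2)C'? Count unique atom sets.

1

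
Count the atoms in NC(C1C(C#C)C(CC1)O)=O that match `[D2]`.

3

The query [D2] means: atom with exactly two heavy-atom neighbours.
Check the 11 heavy atoms by environment: 4× C (D3) → no; 3× C (D2) → match; 2× O (D1) → no; 1× N (D1) → no; 1× C (D1) → no.
That gives 3 matching atoms.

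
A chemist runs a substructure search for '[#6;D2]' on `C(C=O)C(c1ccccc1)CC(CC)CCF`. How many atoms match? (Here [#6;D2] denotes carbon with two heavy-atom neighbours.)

Check the 17 heavy atoms by environment: 6× C (D2) → match; 2× C (D3) → no; 1× C (D1) → no; 1× c (aromatic, D3) → no; 5× c (aromatic, D2) → match; 1× O (D1) → no; 1× F (D1) → no.
Summing the matching environments: 6 + 5 = 11 matching atoms.

11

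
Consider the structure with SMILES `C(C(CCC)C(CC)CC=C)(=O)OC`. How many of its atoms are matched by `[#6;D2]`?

Check the 14 heavy atoms by environment: 5× C (D2) → match; 3× C (D3) → no; 1× O (D1) → no; 1× O (D2) → no; 4× C (D1) → no.
That gives 5 matching atoms.

5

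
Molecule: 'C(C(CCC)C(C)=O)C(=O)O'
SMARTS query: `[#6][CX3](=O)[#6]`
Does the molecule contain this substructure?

Yes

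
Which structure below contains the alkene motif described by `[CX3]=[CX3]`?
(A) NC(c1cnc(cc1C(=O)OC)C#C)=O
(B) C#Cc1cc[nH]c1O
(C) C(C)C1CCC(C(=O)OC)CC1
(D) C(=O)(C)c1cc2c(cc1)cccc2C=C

D

[CX3]=[CX3] describes a non-aromatic C=C double bond between two sp2 carbons (an alkene).
(A) has an ethynyl group (-C#CH) but the C-C bond is a triple bond, not a double bond.
(B) has an ethynyl group (-C#CH) but the C-C bond is a triple bond, not a double bond.
(C) has an ethyl group (-CH2CH3) but its C-C bond is a single bond between CX4 carbons, not CX3=CX3.
(D) contains a vinyl group (-CH=CH2), which satisfies every atom and bond constraint.
So the answer is (D).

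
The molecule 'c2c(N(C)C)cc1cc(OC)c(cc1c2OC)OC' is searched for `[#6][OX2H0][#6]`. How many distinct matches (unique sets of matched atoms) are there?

3

[#6][OX2H0][#6] is the SMARTS for an ether: an aliphatic oxygen bridging two carbons with no H on the oxygen.
The molecule carries 3 separate instances of a methoxy ether (-OCH3) meeting every constraint; each maps to a distinct set of atoms, giving 3 matches.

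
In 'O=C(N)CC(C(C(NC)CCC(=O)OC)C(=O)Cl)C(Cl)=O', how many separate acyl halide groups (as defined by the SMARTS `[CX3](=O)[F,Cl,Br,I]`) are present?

[CX3](=O)[F,Cl,Br,I] is the SMARTS for an acyl halide: a carbonyl carbon bonded to a halogen.
The molecule carries 2 separate instances of an acyl chloride (-C(=O)Cl) meeting every constraint; each maps to a distinct set of atoms, giving 2 matches.

2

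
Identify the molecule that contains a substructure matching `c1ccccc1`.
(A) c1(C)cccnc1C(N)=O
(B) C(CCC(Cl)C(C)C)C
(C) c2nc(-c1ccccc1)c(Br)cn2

C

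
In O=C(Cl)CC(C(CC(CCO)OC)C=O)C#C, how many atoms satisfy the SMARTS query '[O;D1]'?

3

The query [O;D1] means: aliphatic oxygen bonded to exactly one heavy atom.
Check the 17 heavy atoms by environment: 6× C (D2) → no; 4× C (D3) → no; 2× C (D1) → no; 3× O (D1) → match; 1× O (D2) → no; 1× Cl (D1) → no.
That gives 3 matching atoms.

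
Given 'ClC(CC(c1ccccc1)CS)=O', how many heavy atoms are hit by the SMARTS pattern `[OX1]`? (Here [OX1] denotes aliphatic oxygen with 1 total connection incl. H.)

The query [OX1] means: aliphatic oxygen with one total connection — typically a carbonyl =O or an oxide.
Check the 13 heavy atoms by environment: 3× C (X4) → no; 1× S (X2) → no; 1× C (X3) → no; 1× O (X1) → match; 1× Cl (X1) → no; 6× c (aromatic, X3) → no.
That gives 1 matching atom.

1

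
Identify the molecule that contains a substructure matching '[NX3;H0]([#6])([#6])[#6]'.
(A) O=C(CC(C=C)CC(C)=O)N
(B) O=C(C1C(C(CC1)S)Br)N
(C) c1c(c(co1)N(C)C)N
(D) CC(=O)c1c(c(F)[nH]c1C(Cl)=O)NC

C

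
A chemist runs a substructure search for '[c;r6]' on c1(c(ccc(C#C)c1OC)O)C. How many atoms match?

The query [c;r6] means: aromatic carbon that belongs to a six-membered ring.
Check the 12 heavy atoms by environment: 6× c (aromatic, in 6-ring) → match; 4× C (acyclic) → no; 2× O (acyclic) → no.
That gives 6 matching atoms.

6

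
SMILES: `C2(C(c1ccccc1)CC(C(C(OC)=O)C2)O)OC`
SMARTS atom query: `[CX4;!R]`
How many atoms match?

2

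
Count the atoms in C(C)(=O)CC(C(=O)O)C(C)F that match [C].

7

Check the 11 heavy atoms by environment: 7× C → match; 3× O → no; 1× F → no.
That gives 7 matching atoms.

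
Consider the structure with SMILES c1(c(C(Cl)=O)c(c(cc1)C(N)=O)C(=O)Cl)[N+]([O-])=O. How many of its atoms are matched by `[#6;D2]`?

2

The query [#6;D2] means: any carbon bonded to exactly two heavy atoms.
Check the 18 heavy atoms by environment: 4× c (aromatic, D3) → no; 2× c (aromatic, D2) → match; 1× N (charge +1, D3) → no; 1× O (charge -1, D1) → no; 4× O (D1) → no; 3× C (D3) → no; 1× N (D1) → no; 2× Cl (D1) → no.
That gives 2 matching atoms.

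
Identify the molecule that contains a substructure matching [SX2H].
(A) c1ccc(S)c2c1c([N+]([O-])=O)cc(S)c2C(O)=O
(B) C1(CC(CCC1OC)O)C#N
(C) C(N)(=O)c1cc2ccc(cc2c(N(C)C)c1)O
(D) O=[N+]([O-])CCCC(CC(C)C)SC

[SX2H] describes an aliphatic sulfur with two connections, one being H (a thiol).
(A) contains a thiol (-SH), which satisfies every atom and bond constraint.
(B) has a hydroxyl group (-OH) but it is an -OH, not an -SH.
(C) has a hydroxyl group (-OH) but it is an -OH, not an -SH.
(D) has a methylthio ether (-SCH3) but the sulfur has H0 (bonded to two carbons), not H1.
So the answer is (A).

A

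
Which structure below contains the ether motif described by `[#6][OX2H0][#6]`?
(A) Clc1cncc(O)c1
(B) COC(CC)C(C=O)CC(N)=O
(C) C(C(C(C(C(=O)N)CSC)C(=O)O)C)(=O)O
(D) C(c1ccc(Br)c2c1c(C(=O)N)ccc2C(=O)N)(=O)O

B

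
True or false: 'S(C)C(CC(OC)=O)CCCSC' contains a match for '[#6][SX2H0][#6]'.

True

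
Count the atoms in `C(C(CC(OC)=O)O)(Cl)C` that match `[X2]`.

2

Check the 10 heavy atoms by environment: 5× C (X4) → no; 2× O (X2) → match; 1× Cl (X1) → no; 1× C (X3) → no; 1× O (X1) → no.
That gives 2 matching atoms.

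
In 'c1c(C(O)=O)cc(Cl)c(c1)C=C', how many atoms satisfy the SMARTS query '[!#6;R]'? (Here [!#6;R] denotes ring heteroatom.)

0

The query [!#6;R] means: non-carbon atom that is part of a ring.
Check the 12 heavy atoms by environment: 6× c (aromatic, in 6-ring) → no; 3× C (acyclic) → no; 2× O (acyclic) → no; 1× Cl (acyclic) → no.
No environment satisfies the query, so 0 matching atoms.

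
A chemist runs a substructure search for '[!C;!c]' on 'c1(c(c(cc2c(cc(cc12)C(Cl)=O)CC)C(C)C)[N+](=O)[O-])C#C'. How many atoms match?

Check the 23 heavy atoms by environment: 10× c (aromatic) → no; 8× C → no; 1× N (charge +1) → match; 1× O (charge -1) → match; 2× O → match; 1× Cl → match.
Summing the matching environments: 1 + 1 + 2 + 1 = 5 matching atoms.

5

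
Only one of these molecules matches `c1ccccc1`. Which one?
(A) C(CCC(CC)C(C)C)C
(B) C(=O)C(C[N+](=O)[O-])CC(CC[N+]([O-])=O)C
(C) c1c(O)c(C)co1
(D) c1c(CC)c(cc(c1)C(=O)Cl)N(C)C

c1ccccc1 describes six aromatic carbons in a ring (a benzene ring).
(A) has a methyl group (-CH3) but no six-membered all-carbon aromatic ring is present.
(B) has a methyl group (-CH3) but no six-membered all-carbon aromatic ring is present.
(C) has a methyl group (-CH3) but no six-membered all-carbon aromatic ring is present.
(D) contains the required atom environment, so the pattern matches.
So the answer is (D).

D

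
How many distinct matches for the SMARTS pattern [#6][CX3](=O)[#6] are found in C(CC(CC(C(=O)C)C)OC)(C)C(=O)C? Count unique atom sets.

2

[#6][CX3](=O)[#6] is the SMARTS for a ketone: a carbonyl carbon (no H) flanked by two carbons.
The molecule carries 2 separate instances of an acetyl/ketone group (-C(=O)CH3) meeting every constraint; each maps to a distinct set of atoms, giving 2 matches.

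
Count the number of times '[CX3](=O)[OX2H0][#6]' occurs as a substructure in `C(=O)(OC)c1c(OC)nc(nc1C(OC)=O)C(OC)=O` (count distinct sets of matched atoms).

3

[CX3](=O)[OX2H0][#6] is the SMARTS for an ester: a carbonyl carbon bonded to an oxygen that is itself bonded to carbon (no H on that O).
The molecule carries 3 separate instances of a methyl-ester group (-C(=O)OCH3) meeting every constraint; each maps to a distinct set of atoms, giving 3 matches.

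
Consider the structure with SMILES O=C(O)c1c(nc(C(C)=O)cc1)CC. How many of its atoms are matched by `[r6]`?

6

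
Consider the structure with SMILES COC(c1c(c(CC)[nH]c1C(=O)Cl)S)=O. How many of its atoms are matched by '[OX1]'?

2

The query [OX1] means: aliphatic oxygen with one total connection — typically a carbonyl =O or an oxide.
Check the 15 heavy atoms by environment: 1× n (aromatic, X3) → no; 4× c (aromatic, X3) → no; 3× C (X4) → no; 2× C (X3) → no; 2× O (X1) → match; 1× O (X2) → no; 1× S (X2) → no; 1× Cl (X1) → no.
That gives 2 matching atoms.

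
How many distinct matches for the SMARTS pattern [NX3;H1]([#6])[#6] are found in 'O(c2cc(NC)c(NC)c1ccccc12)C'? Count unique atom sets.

[NX3;H1]([#6])[#6] is the SMARTS for a secondary amine: a trivalent nitrogen with one H, bonded to two carbons.
The molecule carries 2 separate instances of an N-methylamino group (-NHCH3) meeting every constraint; each maps to a distinct set of atoms, giving 2 matches.

2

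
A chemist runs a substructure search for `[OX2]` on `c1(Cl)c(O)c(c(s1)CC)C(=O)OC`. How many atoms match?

2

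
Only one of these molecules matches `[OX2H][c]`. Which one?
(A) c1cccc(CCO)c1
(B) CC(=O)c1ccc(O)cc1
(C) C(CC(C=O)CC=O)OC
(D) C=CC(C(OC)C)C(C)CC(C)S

B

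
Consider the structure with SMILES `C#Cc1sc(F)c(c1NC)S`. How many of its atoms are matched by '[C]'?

3

Check the 11 heavy atoms by environment: 1× s (aromatic) → no; 4× c (aromatic) → no; 1× N → no; 3× C → match; 1× S → no; 1× F → no.
That gives 3 matching atoms.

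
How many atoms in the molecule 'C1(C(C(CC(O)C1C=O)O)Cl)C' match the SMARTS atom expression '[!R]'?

Check the 12 heavy atoms by environment: 6× C (in 6-ring) → no; 3× O (acyclic) → match; 1× Cl (acyclic) → match; 2× C (acyclic) → match.
Summing the matching environments: 3 + 1 + 2 = 6 matching atoms.

6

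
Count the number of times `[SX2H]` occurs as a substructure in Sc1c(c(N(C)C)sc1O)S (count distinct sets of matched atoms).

[SX2H] is the SMARTS for a thiol: an aliphatic sulfur with two connections, one being H.
The molecule carries 2 separate instances of a thiol (-SH) meeting every constraint; each maps to a distinct set of atoms, giving 2 matches.

2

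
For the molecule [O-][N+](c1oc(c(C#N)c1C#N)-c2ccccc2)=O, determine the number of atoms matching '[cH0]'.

5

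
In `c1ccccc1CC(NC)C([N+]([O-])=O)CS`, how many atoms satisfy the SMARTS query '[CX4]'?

Check the 16 heavy atoms by environment: 5× C (X4) → match; 6× c (aromatic, X3) → no; 1× N (X3) → no; 1× S (X2) → no; 1× N (charge +1, X3) → no; 1× O (charge -1, X1) → no; 1× O (X1) → no.
That gives 5 matching atoms.

5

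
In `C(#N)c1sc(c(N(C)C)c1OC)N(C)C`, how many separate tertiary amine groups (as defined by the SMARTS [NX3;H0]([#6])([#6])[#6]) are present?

[NX3;H0]([#6])([#6])[#6] is the SMARTS for a tertiary amine: a trivalent nitrogen with no H, bonded to three carbons.
The molecule carries 2 separate instances of a dimethylamino group (-N(CH3)2) meeting every constraint; each maps to a distinct set of atoms, giving 2 matches.

2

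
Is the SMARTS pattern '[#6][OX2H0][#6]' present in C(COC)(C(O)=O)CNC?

Yes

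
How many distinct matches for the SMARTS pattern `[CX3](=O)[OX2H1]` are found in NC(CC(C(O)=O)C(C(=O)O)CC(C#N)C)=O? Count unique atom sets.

2

[CX3](=O)[OX2H1] is the SMARTS for a carboxylic acid: an sp2 carbon double-bonded to O and single-bonded to an -OH oxygen.
The molecule carries 2 separate instances of a carboxylic acid group (-C(=O)OH) meeting every constraint; each maps to a distinct set of atoms, giving 2 matches.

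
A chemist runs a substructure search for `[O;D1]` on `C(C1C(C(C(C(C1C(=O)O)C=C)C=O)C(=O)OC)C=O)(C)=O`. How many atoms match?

6

The query [O;D1] means: aliphatic oxygen bonded to exactly one heavy atom.
Check the 22 heavy atoms by environment: 9× C (D3) → no; 3× C (D2) → no; 6× O (D1) → match; 3× C (D1) → no; 1× O (D2) → no.
That gives 6 matching atoms.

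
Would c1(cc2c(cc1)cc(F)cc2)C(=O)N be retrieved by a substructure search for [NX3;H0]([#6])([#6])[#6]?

No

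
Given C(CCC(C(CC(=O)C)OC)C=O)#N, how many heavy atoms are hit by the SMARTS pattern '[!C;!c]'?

The query [!C;!c] means: neither aliphatic nor aromatic carbon — same as [!#6].
Check the 14 heavy atoms by environment: 10× C → no; 3× O → match; 1× N → match.
Summing the matching environments: 3 + 1 = 4 matching atoms.

4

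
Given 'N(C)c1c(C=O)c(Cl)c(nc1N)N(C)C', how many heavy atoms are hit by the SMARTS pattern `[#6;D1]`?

3

The query [#6;D1] means: carbon bonded to exactly one heavy atom.
Check the 15 heavy atoms by environment: 1× n (aromatic, D2) → no; 5× c (aromatic, D3) → no; 1× Cl (D1) → no; 1× C (D2) → no; 1× O (D1) → no; 1× N (D3) → no; 3× C (D1) → match; 1× N (D2) → no; 1× N (D1) → no.
That gives 3 matching atoms.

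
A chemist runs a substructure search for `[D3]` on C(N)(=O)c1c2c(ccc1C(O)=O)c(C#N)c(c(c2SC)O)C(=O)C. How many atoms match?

11

The query [D3] means: atom with exactly three heavy-atom neighbours.
Check the 24 heavy atoms by environment: 8× c (aromatic, D3) → match; 2× c (aromatic, D2) → no; 3× C (D3) → match; 5× O (D1) → no; 2× N (D1) → no; 2× C (D1) → no; 1× S (D2) → no; 1× C (D2) → no.
Summing the matching environments: 8 + 3 = 11 matching atoms.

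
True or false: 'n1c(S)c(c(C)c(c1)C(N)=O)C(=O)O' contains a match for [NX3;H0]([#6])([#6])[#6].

False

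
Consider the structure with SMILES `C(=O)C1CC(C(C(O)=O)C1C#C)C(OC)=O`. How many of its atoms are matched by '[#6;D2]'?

Check the 16 heavy atoms by environment: 6× C (D3) → no; 3× C (D2) → match; 4× O (D1) → no; 1× O (D2) → no; 2× C (D1) → no.
That gives 3 matching atoms.

3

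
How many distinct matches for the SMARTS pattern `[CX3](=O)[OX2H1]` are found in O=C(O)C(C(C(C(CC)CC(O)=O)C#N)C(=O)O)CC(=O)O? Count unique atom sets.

[CX3](=O)[OX2H1] is the SMARTS for a carboxylic acid: an sp2 carbon double-bonded to O and single-bonded to an -OH oxygen.
The molecule carries 4 separate instances of a carboxylic acid group (-C(=O)OH) meeting every constraint; each maps to a distinct set of atoms, giving 4 matches.

4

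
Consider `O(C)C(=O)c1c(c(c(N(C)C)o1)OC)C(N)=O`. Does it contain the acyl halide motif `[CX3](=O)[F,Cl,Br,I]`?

No

The pattern [CX3](=O)[F,Cl,Br,I] describes a carbonyl carbon bonded to a halogen — an acyl halide.
The closest candidate here is a methyl-ester group (-C(=O)OCH3), but the carbonyl is bonded to -O-C, not to a halogen. No other fragment satisfies the full query, so there is no match.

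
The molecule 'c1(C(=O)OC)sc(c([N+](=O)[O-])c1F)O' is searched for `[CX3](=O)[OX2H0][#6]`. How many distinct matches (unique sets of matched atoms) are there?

1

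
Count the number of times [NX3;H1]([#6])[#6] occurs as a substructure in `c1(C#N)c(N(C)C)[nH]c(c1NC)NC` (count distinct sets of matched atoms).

[NX3;H1]([#6])[#6] is the SMARTS for a secondary amine: a trivalent nitrogen with one H, bonded to two carbons.
The molecule carries 2 separate instances of an N-methylamino group (-NHCH3) meeting every constraint; each maps to a distinct set of atoms, giving 2 matches.

2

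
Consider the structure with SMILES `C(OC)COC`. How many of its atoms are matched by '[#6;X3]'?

0

Check the 6 heavy atoms by environment: 4× C (X4) → no; 2× O (X2) → no.
No environment satisfies the query, so 0 matching atoms.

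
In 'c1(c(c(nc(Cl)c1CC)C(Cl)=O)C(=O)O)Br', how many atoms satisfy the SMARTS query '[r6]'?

6

The query [r6] means: r6 matches atoms in a six-membered ring.
Check the 16 heavy atoms by environment: 1× n (aromatic, in 6-ring) → match; 5× c (aromatic, in 6-ring) → match; 1× Br (acyclic) → no; 2× Cl (acyclic) → no; 4× C (acyclic) → no; 3× O (acyclic) → no.
Summing the matching environments: 1 + 5 = 6 matching atoms.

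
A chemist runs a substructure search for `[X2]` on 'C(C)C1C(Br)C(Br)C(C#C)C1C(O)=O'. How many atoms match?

The query [X2] means: any atom with exactly two total connections (bonds + H).
Check the 14 heavy atoms by environment: 7× C (X4) → no; 1× C (X3) → no; 1× O (X1) → no; 1× O (X2) → match; 2× Br (X1) → no; 2× C (X2) → match.
Summing the matching environments: 1 + 2 = 3 matching atoms.

3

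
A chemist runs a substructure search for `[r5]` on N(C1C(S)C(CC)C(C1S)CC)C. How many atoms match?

5

Check the 13 heavy atoms by environment: 5× C (in 5-ring) → match; 5× C (acyclic) → no; 2× S (acyclic) → no; 1× N (acyclic) → no.
That gives 5 matching atoms.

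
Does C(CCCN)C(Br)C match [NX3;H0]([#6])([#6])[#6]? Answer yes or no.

No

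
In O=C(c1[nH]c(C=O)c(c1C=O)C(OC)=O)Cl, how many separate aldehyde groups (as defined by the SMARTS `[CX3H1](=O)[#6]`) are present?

2

[CX3H1](=O)[#6] is the SMARTS for an aldehyde: an sp2 carbon with one H, double-bonded to O and single-bonded to carbon.
The molecule carries 2 separate instances of an aldehyde (-CHO) meeting every constraint; each maps to a distinct set of atoms, giving 2 matches.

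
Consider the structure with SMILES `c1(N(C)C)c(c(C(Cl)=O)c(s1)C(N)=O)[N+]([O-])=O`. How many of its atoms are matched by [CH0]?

2

The query [CH0] means: aliphatic carbon with no attached hydrogen.
Check the 17 heavy atoms by environment: 1× s (aromatic, H0) → no; 4× c (aromatic, H0) → no; 1× N (H0) → no; 2× C (H3) → no; 2× C (H0) → match; 3× O (H0) → no; 1× Cl (H0) → no; 1× N (H2) → no; 1× N (charge +1, H0) → no; 1× O (charge -1, H0) → no.
That gives 2 matching atoms.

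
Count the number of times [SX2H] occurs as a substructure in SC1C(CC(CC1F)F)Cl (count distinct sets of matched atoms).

[SX2H] is the SMARTS for a thiol: an aliphatic sulfur with two connections, one being H.
Exactly one fragment in the molecule meets all constraints, giving 1 match.

1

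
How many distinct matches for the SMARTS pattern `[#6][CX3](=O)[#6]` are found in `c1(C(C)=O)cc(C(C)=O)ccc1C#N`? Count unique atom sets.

2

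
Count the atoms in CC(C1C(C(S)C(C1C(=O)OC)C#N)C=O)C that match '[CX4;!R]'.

4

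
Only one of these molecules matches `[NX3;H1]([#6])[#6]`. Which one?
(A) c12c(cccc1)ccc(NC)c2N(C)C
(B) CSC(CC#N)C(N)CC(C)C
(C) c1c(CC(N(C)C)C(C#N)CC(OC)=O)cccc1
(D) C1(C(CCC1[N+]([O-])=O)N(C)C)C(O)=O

[NX3;H1]([#6])[#6] describes a trivalent nitrogen with one H, bonded to two carbons (a secondary amine).
(A) contains an N-methylamino group (-NHCH3), which satisfies every atom and bond constraint.
(B) has a primary amino group (-NH2) but the nitrogen has H2 and only one carbon neighbour.
(C) has a dimethylamino group (-N(CH3)2) but the nitrogen has H0, not H1.
(D) has a dimethylamino group (-N(CH3)2) but the nitrogen has H0, not H1.
So the answer is (A).

A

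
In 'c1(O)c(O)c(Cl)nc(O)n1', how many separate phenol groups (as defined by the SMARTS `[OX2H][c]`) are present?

[OX2H][c] is the SMARTS for a phenol: a hydroxyl oxygen attached to an aromatic carbon.
The molecule carries 3 separate instances of a hydroxyl group (-OH) meeting every constraint; each maps to a distinct set of atoms, giving 3 matches.

3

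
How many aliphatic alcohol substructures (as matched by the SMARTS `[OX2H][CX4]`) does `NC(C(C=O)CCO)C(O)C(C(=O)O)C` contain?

[OX2H][CX4] is the SMARTS for an aliphatic alcohol: a hydroxyl oxygen bound to an sp3 (X4) carbon.
The molecule carries 2 separate instances of a hydroxyl group (-OH) meeting every constraint; each maps to a distinct set of atoms, giving 2 matches.

2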